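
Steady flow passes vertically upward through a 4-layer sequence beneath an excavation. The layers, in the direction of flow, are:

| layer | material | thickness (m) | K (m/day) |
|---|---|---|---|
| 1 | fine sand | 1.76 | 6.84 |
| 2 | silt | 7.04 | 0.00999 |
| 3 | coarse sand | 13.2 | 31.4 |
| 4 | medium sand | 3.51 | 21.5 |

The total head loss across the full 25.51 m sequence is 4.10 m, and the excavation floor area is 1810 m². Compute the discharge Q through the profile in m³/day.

Flow is perpendicular to layering, so the layers act in series and the equivalent K is the thickness-weighted harmonic mean.
Total thickness L = 1.76 + 7.04 + 13.2 + 3.51 = 25.51 m.
Σ(b_i/K_i) = 1.76/6.84 + 7.04/0.00999 + 13.2/31.4 + 3.51/21.5 = 705.5 d.
K_eq = L / Σ(b_i/K_i) = 25.51 / 705.5 = 0.03616 m/day.
Q = K_eq · A · (Δh/L) = 0.03616 × 1810 × (4.10/25.51) = 10.52 m³/day.

10.5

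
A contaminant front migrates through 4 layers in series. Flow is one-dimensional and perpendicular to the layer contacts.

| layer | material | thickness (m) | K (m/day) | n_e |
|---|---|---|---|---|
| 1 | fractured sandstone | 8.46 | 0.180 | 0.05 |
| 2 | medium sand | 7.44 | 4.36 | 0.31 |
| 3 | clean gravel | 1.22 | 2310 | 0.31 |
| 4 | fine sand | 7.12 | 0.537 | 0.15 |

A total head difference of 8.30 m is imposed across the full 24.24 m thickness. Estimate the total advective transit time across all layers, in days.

31.2

With flow normal to the layers, continuity requires the same specific discharge q through every layer.
Σ(b_i/K_i) = 8.46/0.180 + 7.44/4.36 + 1.22/2310 + 7.12/0.537 = 61.97 d.
q = Δh / Σ(b_i/K_i) = 8.30 / 61.97 = 0.1339 m/day.
In each layer the seepage velocity is v_i = q/n_i, so the layer transit time is t_i = b_i·n_i / q:
  layer 1 (fractured sandstone): t_1 = 8.46 × 0.05 / 0.1339 = 3.158 d
  layer 2 (medium sand): t_2 = 7.44 × 0.31 / 0.1339 = 17.22 d
  layer 3 (clean gravel): t_3 = 1.22 × 0.31 / 0.1339 = 2.824 d
  layer 4 (fine sand): t_4 = 7.12 × 0.15 / 0.1339 = 7.973 d
Total t = Σ t_i = 31.17 days.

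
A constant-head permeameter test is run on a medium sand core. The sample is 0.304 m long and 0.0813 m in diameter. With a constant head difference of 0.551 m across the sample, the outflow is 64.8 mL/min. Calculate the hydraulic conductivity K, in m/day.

9.92

Cross-sectional area A = π·(d/2)² = π × (0.0813/2)² = 0.005191 m².
Convert discharge: 64.8 mL/min = 1.080e-06 m³/s.
Darcy's law rearranged: K = Q·L / (A·Δh) = 1.080e-06 × 0.304 / (0.005191 × 0.551) = 0.0001148 m/s = 9.917 m/day.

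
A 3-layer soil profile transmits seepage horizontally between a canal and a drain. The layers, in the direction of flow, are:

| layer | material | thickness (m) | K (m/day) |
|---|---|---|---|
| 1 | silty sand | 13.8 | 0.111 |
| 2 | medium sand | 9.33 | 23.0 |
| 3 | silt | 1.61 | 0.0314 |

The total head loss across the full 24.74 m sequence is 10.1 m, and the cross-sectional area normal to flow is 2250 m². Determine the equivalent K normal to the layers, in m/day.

Flow is perpendicular to layering, so the layers act in series and the equivalent K is the thickness-weighted harmonic mean.
Total thickness L = 13.8 + 9.33 + 1.61 = 24.74 m.
Σ(b_i/K_i) = 13.8/0.111 + 9.33/23.0 + 1.61/0.0314 = 176.0 d.
K_eq = L / Σ(b_i/K_i) = 24.74 / 176.0 = 0.1406 m/day.

0.141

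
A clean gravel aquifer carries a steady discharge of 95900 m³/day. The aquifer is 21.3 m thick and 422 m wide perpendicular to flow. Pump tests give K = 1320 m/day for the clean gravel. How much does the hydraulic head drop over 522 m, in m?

Cross-sectional area A = 422 × 21.3 = 8989 m².
From Q = K·A·i, i = Q / (K·A) = 95900 / (1320 × 8989) = 0.008083.
Head loss Δh = i · L = 0.008083 × 522 = 4.219 m.

4.22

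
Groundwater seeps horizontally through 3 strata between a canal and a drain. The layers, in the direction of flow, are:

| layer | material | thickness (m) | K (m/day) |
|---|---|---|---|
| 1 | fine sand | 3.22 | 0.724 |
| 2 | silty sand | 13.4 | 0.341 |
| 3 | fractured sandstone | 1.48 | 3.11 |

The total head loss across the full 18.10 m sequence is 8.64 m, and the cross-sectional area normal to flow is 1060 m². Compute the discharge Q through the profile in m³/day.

207

Flow is perpendicular to layering, so the layers act in series and the equivalent K is the thickness-weighted harmonic mean.
Total thickness L = 3.22 + 13.4 + 1.48 = 18.10 m.
Σ(b_i/K_i) = 3.22/0.724 + 13.4/0.341 + 1.48/3.11 = 44.22 d.
K_eq = L / Σ(b_i/K_i) = 18.10 / 44.22 = 0.4093 m/day.
Q = K_eq · A · (Δh/L) = 0.4093 × 1060 × (8.64/18.10) = 207.1 m³/day.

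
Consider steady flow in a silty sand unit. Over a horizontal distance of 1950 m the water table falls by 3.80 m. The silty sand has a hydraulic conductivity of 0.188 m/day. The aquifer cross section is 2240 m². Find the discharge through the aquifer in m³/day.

0.821

Hydraulic gradient i = Δh / L = 3.80 / 1950 = 0.001949.
Darcy's law: Q = K · A · i = 0.1880 × 2240 × 0.001949 = 0.8206 m³/day.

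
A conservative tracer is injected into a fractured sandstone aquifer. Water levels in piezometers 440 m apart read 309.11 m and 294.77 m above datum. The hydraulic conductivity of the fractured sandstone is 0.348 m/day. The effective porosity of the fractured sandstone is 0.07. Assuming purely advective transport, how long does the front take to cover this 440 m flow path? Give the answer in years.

Hydraulic gradient i = (309.11 − 294.77) / 440 = 14.34 / 440 = 0.03259.
Darcy flux q = K · i = 0.3480 × 0.03259 = 0.01134 m/day.
Seepage velocity v = q / n_e = 0.01134 / 0.07 = 0.1620 m/day.
Travel time t = L / v = 440 / 0.1620 = 2716 days = 7.435 years.

7.44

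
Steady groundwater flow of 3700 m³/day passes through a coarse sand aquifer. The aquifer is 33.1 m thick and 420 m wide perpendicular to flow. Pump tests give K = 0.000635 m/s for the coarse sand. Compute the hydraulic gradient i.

0.00485

Convert K: 0.000635 m/s × 86400 = 54.86 m/day.
Cross-sectional area A = 420 × 33.1 = 13902 m².
From Q = K·A·i, i = Q / (K·A) = 3700 / (54.86 × 13902) = 0.004851.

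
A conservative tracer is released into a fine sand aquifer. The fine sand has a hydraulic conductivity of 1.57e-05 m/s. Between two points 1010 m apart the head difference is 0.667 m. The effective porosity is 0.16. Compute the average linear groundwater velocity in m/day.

0.00560

Convert K: 1.57e-05 m/s × 86400 = 1.356 m/day.
Hydraulic gradient i = Δh / L = 0.667 / 1010 = 0.0006604.
Darcy flux q = K · i = 1.356 × 0.0006604 = 0.0008958 m/day.
Seepage velocity v = q / n_e = 0.0008958 / 0.16 = 0.005599 m/day.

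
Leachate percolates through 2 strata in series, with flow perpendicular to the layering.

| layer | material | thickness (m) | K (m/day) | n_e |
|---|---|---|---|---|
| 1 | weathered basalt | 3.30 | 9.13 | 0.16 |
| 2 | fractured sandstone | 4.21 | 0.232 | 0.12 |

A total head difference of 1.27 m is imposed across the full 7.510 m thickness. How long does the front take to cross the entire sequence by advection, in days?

With flow normal to the layers, continuity requires the same specific discharge q through every layer.
Σ(b_i/K_i) = 3.30/9.13 + 4.21/0.232 = 18.51 d.
q = Δh / Σ(b_i/K_i) = 1.27 / 18.51 = 0.06862 m/day.
In each layer the seepage velocity is v_i = q/n_i, so the layer transit time is t_i = b_i·n_i / q:
  layer 1 (weathered basalt): t_1 = 3.30 × 0.16 / 0.06862 = 7.695 d
  layer 2 (fractured sandstone): t_2 = 4.21 × 0.12 / 0.06862 = 7.362 d
Total t = Σ t_i = 15.06 days.

15.1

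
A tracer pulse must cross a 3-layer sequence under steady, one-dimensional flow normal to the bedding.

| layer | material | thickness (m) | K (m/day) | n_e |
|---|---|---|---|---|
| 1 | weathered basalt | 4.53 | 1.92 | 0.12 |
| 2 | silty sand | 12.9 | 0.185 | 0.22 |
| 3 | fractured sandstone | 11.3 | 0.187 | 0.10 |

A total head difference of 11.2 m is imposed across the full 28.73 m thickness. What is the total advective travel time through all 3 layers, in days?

With flow normal to the layers, continuity requires the same specific discharge q through every layer.
Σ(b_i/K_i) = 4.53/1.92 + 12.9/0.185 + 11.3/0.187 = 132.5 d.
q = Δh / Σ(b_i/K_i) = 11.2 / 132.5 = 0.08452 m/day.
In each layer the seepage velocity is v_i = q/n_i, so the layer transit time is t_i = b_i·n_i / q:
  layer 1 (weathered basalt): t_1 = 4.53 × 0.12 / 0.08452 = 6.432 d
  layer 2 (silty sand): t_2 = 12.9 × 0.22 / 0.08452 = 33.58 d
  layer 3 (fractured sandstone): t_3 = 11.3 × 0.10 / 0.08452 = 13.37 d
Total t = Σ t_i = 53.38 days.

53.4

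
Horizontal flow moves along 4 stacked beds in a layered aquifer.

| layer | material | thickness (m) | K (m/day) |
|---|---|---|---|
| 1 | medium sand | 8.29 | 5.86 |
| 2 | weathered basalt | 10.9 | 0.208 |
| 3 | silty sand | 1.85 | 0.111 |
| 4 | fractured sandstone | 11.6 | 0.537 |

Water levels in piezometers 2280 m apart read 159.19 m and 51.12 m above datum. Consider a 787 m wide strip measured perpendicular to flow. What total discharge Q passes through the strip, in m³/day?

2140

Flow is parallel to layering, so each bed carries its own Darcy discharge and the transmissivities add.
Σ(K_i·b_i) = 5.86×8.29 + 0.208×10.9 + 0.111×1.85 + 0.537×11.6 = 57.28 m²/day.
Hydraulic gradient i = (159.19 − 51.12) / 2280 = 108.07 / 2280 = 0.04740.
Q = Σ(K_i·b_i) · W · i = 57.28 × 787 × 0.04740 = 2137 m³/day.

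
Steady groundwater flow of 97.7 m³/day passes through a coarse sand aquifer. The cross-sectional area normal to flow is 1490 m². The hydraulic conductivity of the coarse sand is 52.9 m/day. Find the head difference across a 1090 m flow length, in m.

1.35

From Q = K·A·i, i = Q / (K·A) = 97.7 / (52.90 × 1490) = 0.001240.
Head loss Δh = i · L = 0.001240 × 1090 = 1.351 m.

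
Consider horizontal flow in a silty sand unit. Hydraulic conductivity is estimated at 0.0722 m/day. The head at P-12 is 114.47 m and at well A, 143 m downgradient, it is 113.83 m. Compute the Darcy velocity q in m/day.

Hydraulic gradient i = (114.47 − 113.83) / 143 = 0.64 / 143 = 0.004476.
Specific discharge q = K · i = 0.07220 × 0.004476 = 0.0003231 m/day.

0.000323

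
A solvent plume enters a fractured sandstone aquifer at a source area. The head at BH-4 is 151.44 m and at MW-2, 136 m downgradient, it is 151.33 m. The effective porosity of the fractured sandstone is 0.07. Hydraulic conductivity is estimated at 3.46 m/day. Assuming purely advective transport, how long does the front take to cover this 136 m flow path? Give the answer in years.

Hydraulic gradient i = (151.44 − 151.33) / 136 = 0.11 / 136 = 0.0008088.
Darcy flux q = K · i = 3.460 × 0.0008088 = 0.002799 m/day.
Seepage velocity v = q / n_e = 0.002799 / 0.07 = 0.03998 m/day.
Travel time t = L / v = 136 / 0.03998 = 3402 days = 9.314 years.

9.31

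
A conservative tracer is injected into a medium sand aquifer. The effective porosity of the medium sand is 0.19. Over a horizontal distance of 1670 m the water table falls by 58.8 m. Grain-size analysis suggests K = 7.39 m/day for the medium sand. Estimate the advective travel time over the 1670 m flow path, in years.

Hydraulic gradient i = Δh / L = 58.8 / 1670 = 0.03521.
Darcy flux q = K · i = 7.390 × 0.03521 = 0.2602 m/day.
Seepage velocity v = q / n_e = 0.2602 / 0.19 = 1.369 m/day.
Travel time t = L / v = 1670 / 1.369 = 1219 days = 3.339 years.

3.34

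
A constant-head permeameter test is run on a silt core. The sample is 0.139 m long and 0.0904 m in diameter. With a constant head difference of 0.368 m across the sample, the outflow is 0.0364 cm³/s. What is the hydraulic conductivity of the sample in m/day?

0.185

Cross-sectional area A = π·(d/2)² = π × (0.0904/2)² = 0.006418 m².
Convert discharge: 0.0364 cm³/s = 3.640e-08 m³/s.
Darcy's law rearranged: K = Q·L / (A·Δh) = 3.640e-08 × 0.139 / (0.006418 × 0.368) = 2.142e-06 m/s = 0.1851 m/day.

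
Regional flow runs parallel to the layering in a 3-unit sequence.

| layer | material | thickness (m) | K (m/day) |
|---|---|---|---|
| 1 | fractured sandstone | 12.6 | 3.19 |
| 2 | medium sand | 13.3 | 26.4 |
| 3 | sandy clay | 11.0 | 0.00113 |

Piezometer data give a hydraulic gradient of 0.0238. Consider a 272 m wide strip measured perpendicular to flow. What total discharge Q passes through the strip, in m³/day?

2530

Flow is parallel to layering, so each bed carries its own Darcy discharge and the transmissivities add.
Σ(K_i·b_i) = 3.19×12.6 + 26.4×13.3 + 0.00113×11.0 = 391.3 m²/day.
Hydraulic gradient i = 0.0238.
Q = Σ(K_i·b_i) · W · i = 391.3 × 272 × 0.02380 = 2533 m³/day.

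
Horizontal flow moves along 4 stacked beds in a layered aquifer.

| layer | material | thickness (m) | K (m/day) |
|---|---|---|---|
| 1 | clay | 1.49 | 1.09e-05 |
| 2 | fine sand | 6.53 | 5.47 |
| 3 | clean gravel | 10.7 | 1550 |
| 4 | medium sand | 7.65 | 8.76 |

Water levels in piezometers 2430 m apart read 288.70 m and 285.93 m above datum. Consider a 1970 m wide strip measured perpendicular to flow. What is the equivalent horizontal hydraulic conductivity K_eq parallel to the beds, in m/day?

633

Flow is parallel to layering, so each bed carries its own Darcy discharge and the transmissivities add.
Σ(K_i·b_i) = 1.09e-05×1.49 + 5.47×6.53 + 1550×10.7 + 8.76×7.65 = 16688 m²/day.
Total thickness b = 26.37 m, so K_eq = Σ(K_i·b_i)/b = 632.8 m/day.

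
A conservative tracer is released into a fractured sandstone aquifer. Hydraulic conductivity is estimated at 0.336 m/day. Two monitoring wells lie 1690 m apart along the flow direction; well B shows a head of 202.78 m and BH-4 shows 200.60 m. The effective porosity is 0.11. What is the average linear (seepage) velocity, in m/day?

Hydraulic gradient i = (202.78 − 200.60) / 1690 = 2.18 / 1690 = 0.001290.
Darcy flux q = K · i = 0.3360 × 0.001290 = 0.0004334 m/day.
Seepage velocity v = q / n_e = 0.0004334 / 0.11 = 0.003940 m/day.

0.00394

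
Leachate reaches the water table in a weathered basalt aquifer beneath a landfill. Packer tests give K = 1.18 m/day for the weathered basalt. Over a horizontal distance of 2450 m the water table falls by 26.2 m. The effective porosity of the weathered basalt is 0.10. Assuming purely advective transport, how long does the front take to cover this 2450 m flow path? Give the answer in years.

Hydraulic gradient i = Δh / L = 26.2 / 2450 = 0.01069.
Darcy flux q = K · i = 1.180 × 0.01069 = 0.01262 m/day.
Seepage velocity v = q / n_e = 0.01262 / 0.10 = 0.1262 m/day.
Travel time t = L / v = 2450 / 0.1262 = 19416 days = 53.16 years.

53.2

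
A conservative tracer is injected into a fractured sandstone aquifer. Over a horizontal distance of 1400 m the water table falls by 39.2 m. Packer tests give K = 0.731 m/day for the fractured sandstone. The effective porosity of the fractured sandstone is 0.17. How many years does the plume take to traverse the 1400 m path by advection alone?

31.8

Hydraulic gradient i = Δh / L = 39.2 / 1400 = 0.02800.
Darcy flux q = K · i = 0.7310 × 0.02800 = 0.02047 m/day.
Seepage velocity v = q / n_e = 0.02047 / 0.17 = 0.1204 m/day.
Travel time t = L / v = 1400 / 0.1204 = 11628 days = 31.84 years.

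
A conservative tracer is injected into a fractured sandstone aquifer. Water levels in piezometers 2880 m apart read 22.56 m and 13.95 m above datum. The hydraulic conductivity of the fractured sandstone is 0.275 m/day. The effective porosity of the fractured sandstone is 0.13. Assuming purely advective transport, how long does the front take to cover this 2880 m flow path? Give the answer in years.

1250

Hydraulic gradient i = (22.56 − 13.95) / 2880 = 8.61 / 2880 = 0.002990.
Darcy flux q = K · i = 0.2750 × 0.002990 = 0.0008221 m/day.
Seepage velocity v = q / n_e = 0.0008221 / 0.13 = 0.006324 m/day.
Travel time t = L / v = 2880 / 0.006324 = 4.554e+05 days = 1247 years.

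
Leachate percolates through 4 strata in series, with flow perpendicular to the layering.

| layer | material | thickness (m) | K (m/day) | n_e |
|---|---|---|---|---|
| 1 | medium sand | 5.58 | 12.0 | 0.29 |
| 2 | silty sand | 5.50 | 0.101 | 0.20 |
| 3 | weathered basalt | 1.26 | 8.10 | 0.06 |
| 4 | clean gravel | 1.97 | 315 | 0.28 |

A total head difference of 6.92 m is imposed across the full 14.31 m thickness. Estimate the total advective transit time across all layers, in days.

26.6

With flow normal to the layers, continuity requires the same specific discharge q through every layer.
Σ(b_i/K_i) = 5.58/12.0 + 5.50/0.101 + 1.26/8.10 + 1.97/315 = 55.08 d.
q = Δh / Σ(b_i/K_i) = 6.92 / 55.08 = 0.1256 m/day.
In each layer the seepage velocity is v_i = q/n_i, so the layer transit time is t_i = b_i·n_i / q:
  layer 1 (medium sand): t_1 = 5.58 × 0.29 / 0.1256 = 12.88 d
  layer 2 (silty sand): t_2 = 5.50 × 0.20 / 0.1256 = 8.756 d
  layer 3 (weathered basalt): t_3 = 1.26 × 0.06 / 0.1256 = 0.6018 d
  layer 4 (clean gravel): t_4 = 1.97 × 0.28 / 0.1256 = 4.391 d
Total t = Σ t_i = 26.63 days.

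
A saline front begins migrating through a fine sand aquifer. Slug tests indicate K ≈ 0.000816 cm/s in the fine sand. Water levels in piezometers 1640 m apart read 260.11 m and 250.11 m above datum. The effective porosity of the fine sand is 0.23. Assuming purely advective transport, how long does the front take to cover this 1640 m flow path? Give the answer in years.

Convert K: 0.000816 cm/s × 864 = 0.7050 m/day.
Hydraulic gradient i = (260.11 − 250.11) / 1640 = 10 / 1640 = 0.006098.
Darcy flux q = K · i = 0.7050 × 0.006098 = 0.004299 m/day.
Seepage velocity v = q / n_e = 0.004299 / 0.23 = 0.01869 m/day.
Travel time t = L / v = 1640 / 0.01869 = 87743 days = 240.2 years.

240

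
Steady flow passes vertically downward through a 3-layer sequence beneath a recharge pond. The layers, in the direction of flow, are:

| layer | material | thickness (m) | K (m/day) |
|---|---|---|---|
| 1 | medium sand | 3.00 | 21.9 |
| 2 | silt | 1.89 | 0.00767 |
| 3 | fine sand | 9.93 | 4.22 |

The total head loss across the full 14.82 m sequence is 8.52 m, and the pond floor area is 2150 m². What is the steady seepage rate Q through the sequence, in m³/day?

73.6

Flow is perpendicular to layering, so the layers act in series and the equivalent K is the thickness-weighted harmonic mean.
Total thickness L = 3.00 + 1.89 + 9.93 = 14.82 m.
Σ(b_i/K_i) = 3.00/21.9 + 1.89/0.00767 + 9.93/4.22 = 248.9 d.
K_eq = L / Σ(b_i/K_i) = 14.82 / 248.9 = 0.05954 m/day.
Q = K_eq · A · (Δh/L) = 0.05954 × 2150 × (8.52/14.82) = 73.59 m³/day.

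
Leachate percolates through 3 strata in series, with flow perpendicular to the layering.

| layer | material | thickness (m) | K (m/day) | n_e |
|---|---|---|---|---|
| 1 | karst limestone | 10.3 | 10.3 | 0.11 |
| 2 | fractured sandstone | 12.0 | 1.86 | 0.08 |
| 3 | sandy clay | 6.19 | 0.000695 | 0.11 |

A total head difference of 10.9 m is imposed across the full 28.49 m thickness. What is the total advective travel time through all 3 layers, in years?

6.21

With flow normal to the layers, continuity requires the same specific discharge q through every layer.
Σ(b_i/K_i) = 10.3/10.3 + 12.0/1.86 + 6.19/0.000695 = 8914 d.
q = Δh / Σ(b_i/K_i) = 10.9 / 8914 = 0.001223 m/day.
In each layer the seepage velocity is v_i = q/n_i, so the layer transit time is t_i = b_i·n_i / q:
  layer 1 (karst limestone): t_1 = 10.3 × 0.11 / 0.001223 = 926.6 d
  layer 2 (fractured sandstone): t_2 = 12.0 × 0.08 / 0.001223 = 785.1 d
  layer 3 (sandy clay): t_3 = 6.19 × 0.11 / 0.001223 = 556.8 d
Total t = Σ t_i = 2268 days = 6.211 years.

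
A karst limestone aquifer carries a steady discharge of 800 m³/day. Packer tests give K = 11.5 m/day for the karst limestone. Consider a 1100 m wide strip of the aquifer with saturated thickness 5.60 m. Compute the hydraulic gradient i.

Cross-sectional area A = 1100 × 5.60 = 6160 m².
From Q = K·A·i, i = Q / (K·A) = 800 / (11.50 × 6160) = 0.01129.

0.0113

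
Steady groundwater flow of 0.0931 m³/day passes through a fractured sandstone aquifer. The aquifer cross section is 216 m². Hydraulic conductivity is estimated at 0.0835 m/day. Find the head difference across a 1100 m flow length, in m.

From Q = K·A·i, i = Q / (K·A) = 0.0931 / (0.08350 × 216.0) = 0.005162.
Head loss Δh = i · L = 0.005162 × 1100 = 5.678 m.

5.68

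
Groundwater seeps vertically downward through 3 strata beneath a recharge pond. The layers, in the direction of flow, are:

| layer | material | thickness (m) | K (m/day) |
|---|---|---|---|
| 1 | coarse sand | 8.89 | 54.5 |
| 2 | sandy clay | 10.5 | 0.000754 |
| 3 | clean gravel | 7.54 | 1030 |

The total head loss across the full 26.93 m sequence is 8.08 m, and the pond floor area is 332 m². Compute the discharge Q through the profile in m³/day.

Flow is perpendicular to layering, so the layers act in series and the equivalent K is the thickness-weighted harmonic mean.
Total thickness L = 8.89 + 10.5 + 7.54 = 26.93 m.
Σ(b_i/K_i) = 8.89/54.5 + 10.5/0.000754 + 7.54/1030 = 13926 d.
K_eq = L / Σ(b_i/K_i) = 26.93 / 13926 = 0.001934 m/day.
Q = K_eq · A · (Δh/L) = 0.001934 × 332 × (8.08/26.93) = 0.1926 m³/day.

0.193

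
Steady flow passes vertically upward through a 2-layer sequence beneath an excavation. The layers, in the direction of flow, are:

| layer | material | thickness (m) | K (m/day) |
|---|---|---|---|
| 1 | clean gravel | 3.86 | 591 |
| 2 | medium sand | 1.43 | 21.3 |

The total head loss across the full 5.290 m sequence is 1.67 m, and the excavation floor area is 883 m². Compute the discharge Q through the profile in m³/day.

20000

Flow is perpendicular to layering, so the layers act in series and the equivalent K is the thickness-weighted harmonic mean.
Total thickness L = 3.86 + 1.43 = 5.290 m.
Σ(b_i/K_i) = 3.86/591 + 1.43/21.3 = 0.07367 d.
K_eq = L / Σ(b_i/K_i) = 5.290 / 0.07367 = 71.81 m/day.
Q = K_eq · A · (Δh/L) = 71.81 × 883 × (1.67/5.290) = 20017 m³/day.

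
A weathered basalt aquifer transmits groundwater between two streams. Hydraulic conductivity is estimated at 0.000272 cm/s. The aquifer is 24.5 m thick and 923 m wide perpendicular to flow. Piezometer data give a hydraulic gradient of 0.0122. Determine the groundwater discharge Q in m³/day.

64.8

Convert K: 0.000272 cm/s × 864 = 0.2350 m/day.
Cross-sectional area A = 923 × 24.5 = 22614 m².
Hydraulic gradient i = 0.0122.
Darcy's law: Q = K · A · i = 0.2350 × 22614 × 0.01220 = 64.84 m³/day.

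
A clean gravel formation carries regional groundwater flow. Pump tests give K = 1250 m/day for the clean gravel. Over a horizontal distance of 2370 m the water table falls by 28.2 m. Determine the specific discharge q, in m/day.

14.9

Hydraulic gradient i = Δh / L = 28.2 / 2370 = 0.01190.
Specific discharge q = K · i = 1250 × 0.01190 = 14.87 m/day.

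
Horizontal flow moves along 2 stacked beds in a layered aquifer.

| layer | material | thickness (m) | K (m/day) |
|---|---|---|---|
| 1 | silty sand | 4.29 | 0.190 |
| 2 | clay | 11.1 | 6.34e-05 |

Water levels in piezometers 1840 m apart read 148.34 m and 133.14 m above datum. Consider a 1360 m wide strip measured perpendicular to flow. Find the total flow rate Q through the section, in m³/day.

9.17

Flow is parallel to layering, so each bed carries its own Darcy discharge and the transmissivities add.
Σ(K_i·b_i) = 0.190×4.29 + 6.34e-05×11.1 = 0.8158 m²/day.
Hydraulic gradient i = (148.34 − 133.14) / 1840 = 15.2 / 1840 = 0.008261.
Q = Σ(K_i·b_i) · W · i = 0.8158 × 1360 × 0.008261 = 9.165 m³/day.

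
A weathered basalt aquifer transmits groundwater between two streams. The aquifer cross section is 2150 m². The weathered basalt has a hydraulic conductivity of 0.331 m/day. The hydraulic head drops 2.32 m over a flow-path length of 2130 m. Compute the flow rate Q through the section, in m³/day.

Hydraulic gradient i = Δh / L = 2.32 / 2130 = 0.001089.
Darcy's law: Q = K · A · i = 0.3310 × 2150 × 0.001089 = 0.7751 m³/day.

0.775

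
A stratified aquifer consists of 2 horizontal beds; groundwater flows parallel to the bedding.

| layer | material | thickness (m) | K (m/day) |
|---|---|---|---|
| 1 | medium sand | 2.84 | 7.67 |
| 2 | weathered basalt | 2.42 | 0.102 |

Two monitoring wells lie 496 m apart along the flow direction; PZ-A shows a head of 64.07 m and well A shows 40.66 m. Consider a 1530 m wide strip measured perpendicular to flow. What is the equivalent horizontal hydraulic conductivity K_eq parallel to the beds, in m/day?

Flow is parallel to layering, so each bed carries its own Darcy discharge and the transmissivities add.
Σ(K_i·b_i) = 7.67×2.84 + 0.102×2.42 = 22.03 m²/day.
Total thickness b = 5.260 m, so K_eq = Σ(K_i·b_i)/b = 4.188 m/day.

4.19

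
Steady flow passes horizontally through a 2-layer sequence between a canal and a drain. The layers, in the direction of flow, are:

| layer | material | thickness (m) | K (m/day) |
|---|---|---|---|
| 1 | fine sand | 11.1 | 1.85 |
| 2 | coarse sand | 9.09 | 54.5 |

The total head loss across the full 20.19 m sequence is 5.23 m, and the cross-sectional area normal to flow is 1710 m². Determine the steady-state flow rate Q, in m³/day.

Flow is perpendicular to layering, so the layers act in series and the equivalent K is the thickness-weighted harmonic mean.
Total thickness L = 11.1 + 9.09 = 20.19 m.
Σ(b_i/K_i) = 11.1/1.85 + 9.09/54.5 = 6.167 d.
K_eq = L / Σ(b_i/K_i) = 20.19 / 6.167 = 3.274 m/day.
Q = K_eq · A · (Δh/L) = 3.274 × 1710 × (5.23/20.19) = 1450 m³/day.

1450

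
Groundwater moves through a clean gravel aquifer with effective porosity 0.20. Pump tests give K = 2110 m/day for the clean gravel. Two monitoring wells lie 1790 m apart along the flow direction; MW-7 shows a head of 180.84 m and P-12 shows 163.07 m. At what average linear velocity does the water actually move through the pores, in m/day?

105

Hydraulic gradient i = (180.84 − 163.07) / 1790 = 17.77 / 1790 = 0.009927.
Darcy flux q = K · i = 2110 × 0.009927 = 20.95 m/day.
Seepage velocity v = q / n_e = 20.95 / 0.20 = 104.7 m/day.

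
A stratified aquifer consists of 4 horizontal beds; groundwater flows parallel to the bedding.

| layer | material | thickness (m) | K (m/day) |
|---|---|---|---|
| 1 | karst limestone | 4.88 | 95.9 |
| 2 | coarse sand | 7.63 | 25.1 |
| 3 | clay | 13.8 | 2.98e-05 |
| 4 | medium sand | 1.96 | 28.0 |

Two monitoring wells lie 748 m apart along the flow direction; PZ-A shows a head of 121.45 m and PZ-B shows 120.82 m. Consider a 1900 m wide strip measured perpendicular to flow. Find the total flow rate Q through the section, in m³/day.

Flow is parallel to layering, so each bed carries its own Darcy discharge and the transmissivities add.
Σ(K_i·b_i) = 95.9×4.88 + 25.1×7.63 + 2.98e-05×13.8 + 28.0×1.96 = 714.4 m²/day.
Hydraulic gradient i = (121.45 − 120.82) / 748 = 0.63 / 748 = 0.0008422.
Q = Σ(K_i·b_i) · W · i = 714.4 × 1900 × 0.0008422 = 1143 m³/day.

1140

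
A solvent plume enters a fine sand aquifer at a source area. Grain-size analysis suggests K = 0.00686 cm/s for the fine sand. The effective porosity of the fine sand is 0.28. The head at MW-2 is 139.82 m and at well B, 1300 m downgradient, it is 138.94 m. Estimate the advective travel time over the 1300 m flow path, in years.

Convert K: 0.00686 cm/s × 864 = 5.927 m/day.
Hydraulic gradient i = (139.82 − 138.94) / 1300 = 0.88 / 1300 = 0.0006769.
Darcy flux q = K · i = 5.927 × 0.0006769 = 0.004012 m/day.
Seepage velocity v = q / n_e = 0.004012 / 0.28 = 0.01433 m/day.
Travel time t = L / v = 1300 / 0.01433 = 90724 days = 248.4 years.

248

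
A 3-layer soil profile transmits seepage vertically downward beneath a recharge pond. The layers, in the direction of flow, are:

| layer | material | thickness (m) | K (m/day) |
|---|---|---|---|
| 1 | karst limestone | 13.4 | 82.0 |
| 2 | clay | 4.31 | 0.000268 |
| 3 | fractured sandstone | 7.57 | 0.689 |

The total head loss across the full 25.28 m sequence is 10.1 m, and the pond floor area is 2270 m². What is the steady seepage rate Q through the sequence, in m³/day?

1.42

Flow is perpendicular to layering, so the layers act in series and the equivalent K is the thickness-weighted harmonic mean.
Total thickness L = 13.4 + 4.31 + 7.57 = 25.28 m.
Σ(b_i/K_i) = 13.4/82.0 + 4.31/0.000268 + 7.57/0.689 = 16093 d.
K_eq = L / Σ(b_i/K_i) = 25.28 / 16093 = 0.001571 m/day.
Q = K_eq · A · (Δh/L) = 0.001571 × 2270 × (10.1/25.28) = 1.425 m³/day.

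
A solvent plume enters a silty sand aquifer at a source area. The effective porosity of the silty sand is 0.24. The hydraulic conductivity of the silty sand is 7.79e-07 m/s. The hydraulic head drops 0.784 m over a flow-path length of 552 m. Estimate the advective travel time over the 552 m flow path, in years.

Convert K: 7.79e-07 m/s × 86400 = 0.06731 m/day.
Hydraulic gradient i = Δh / L = 0.784 / 552 = 0.001420.
Darcy flux q = K · i = 0.06731 × 0.001420 = 9.559e-05 m/day.
Seepage velocity v = q / n_e = 9.559e-05 / 0.24 = 0.0003983 m/day.
Travel time t = L / v = 552 / 0.0003983 = 1.386e+06 days = 3794 years.

3790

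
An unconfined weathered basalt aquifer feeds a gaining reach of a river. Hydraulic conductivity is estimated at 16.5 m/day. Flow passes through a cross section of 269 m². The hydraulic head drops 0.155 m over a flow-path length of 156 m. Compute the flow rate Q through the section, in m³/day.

4.41

Hydraulic gradient i = Δh / L = 0.155 / 156 = 0.0009936.
Darcy's law: Q = K · A · i = 16.50 × 269.0 × 0.0009936 = 4.410 m³/day.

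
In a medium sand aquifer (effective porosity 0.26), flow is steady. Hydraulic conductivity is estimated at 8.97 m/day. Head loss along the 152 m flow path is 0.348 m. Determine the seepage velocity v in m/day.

0.0790

Hydraulic gradient i = Δh / L = 0.348 / 152 = 0.002289.
Darcy flux q = K · i = 8.970 × 0.002289 = 0.02054 m/day.
Seepage velocity v = q / n_e = 0.02054 / 0.26 = 0.07899 m/day.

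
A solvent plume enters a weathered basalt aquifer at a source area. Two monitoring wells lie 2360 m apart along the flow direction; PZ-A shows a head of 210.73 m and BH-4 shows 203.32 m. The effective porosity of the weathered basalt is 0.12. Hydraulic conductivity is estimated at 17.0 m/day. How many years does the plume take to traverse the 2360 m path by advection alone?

14.5

Hydraulic gradient i = (210.73 − 203.32) / 2360 = 7.41 / 2360 = 0.003140.
Darcy flux q = K · i = 17.00 × 0.003140 = 0.05338 m/day.
Seepage velocity v = q / n_e = 0.05338 / 0.12 = 0.4448 m/day.
Travel time t = L / v = 2360 / 0.4448 = 5306 days = 14.53 years.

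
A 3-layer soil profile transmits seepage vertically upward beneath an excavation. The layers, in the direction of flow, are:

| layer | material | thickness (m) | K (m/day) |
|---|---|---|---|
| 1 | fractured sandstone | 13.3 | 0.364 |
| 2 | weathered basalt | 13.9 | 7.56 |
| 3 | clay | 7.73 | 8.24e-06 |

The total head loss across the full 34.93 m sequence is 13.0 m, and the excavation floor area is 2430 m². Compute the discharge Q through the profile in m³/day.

0.0337

Flow is perpendicular to layering, so the layers act in series and the equivalent K is the thickness-weighted harmonic mean.
Total thickness L = 13.3 + 13.9 + 7.73 = 34.93 m.
Σ(b_i/K_i) = 13.3/0.364 + 13.9/7.56 + 7.73/8.24e-06 = 9.381e+05 d.
K_eq = L / Σ(b_i/K_i) = 34.93 / 9.381e+05 = 3.723e-05 m/day.
Q = K_eq · A · (Δh/L) = 3.723e-05 × 2430 × (13.0/34.93) = 0.03367 m³/day.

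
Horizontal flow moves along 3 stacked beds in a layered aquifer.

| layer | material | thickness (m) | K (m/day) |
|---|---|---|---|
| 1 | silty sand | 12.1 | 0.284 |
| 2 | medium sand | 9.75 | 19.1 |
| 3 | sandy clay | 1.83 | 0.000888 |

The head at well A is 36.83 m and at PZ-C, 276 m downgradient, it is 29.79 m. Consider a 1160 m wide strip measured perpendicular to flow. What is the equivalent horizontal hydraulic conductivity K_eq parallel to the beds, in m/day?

Flow is parallel to layering, so each bed carries its own Darcy discharge and the transmissivities add.
Σ(K_i·b_i) = 0.284×12.1 + 19.1×9.75 + 0.000888×1.83 = 189.7 m²/day.
Total thickness b = 23.68 m, so K_eq = Σ(K_i·b_i)/b = 8.009 m/day.

8.01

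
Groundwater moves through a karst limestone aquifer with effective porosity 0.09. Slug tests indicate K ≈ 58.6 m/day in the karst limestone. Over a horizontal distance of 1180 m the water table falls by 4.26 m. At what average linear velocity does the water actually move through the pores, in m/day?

Hydraulic gradient i = Δh / L = 4.26 / 1180 = 0.003610.
Darcy flux q = K · i = 58.60 × 0.003610 = 0.2116 m/day.
Seepage velocity v = q / n_e = 0.2116 / 0.09 = 2.351 m/day.

2.35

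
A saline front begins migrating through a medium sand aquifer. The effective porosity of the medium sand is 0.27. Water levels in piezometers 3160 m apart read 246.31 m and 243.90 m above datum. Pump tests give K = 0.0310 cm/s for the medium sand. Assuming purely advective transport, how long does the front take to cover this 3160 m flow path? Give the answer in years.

114

Convert K: 0.0310 cm/s × 864 = 26.78 m/day.
Hydraulic gradient i = (246.31 − 243.90) / 3160 = 2.41 / 3160 = 0.0007627.
Darcy flux q = K · i = 26.78 × 0.0007627 = 0.02043 m/day.
Seepage velocity v = q / n_e = 0.02043 / 0.27 = 0.07566 m/day.
Travel time t = L / v = 3160 / 0.07566 = 41768 days = 114.4 years.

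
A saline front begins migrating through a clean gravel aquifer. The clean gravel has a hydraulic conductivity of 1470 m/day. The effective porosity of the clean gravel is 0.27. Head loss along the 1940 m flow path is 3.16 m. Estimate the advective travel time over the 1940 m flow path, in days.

219

Hydraulic gradient i = Δh / L = 3.16 / 1940 = 0.001629.
Darcy flux q = K · i = 1470 × 0.001629 = 2.394 m/day.
Seepage velocity v = q / n_e = 2.394 / 0.27 = 8.868 m/day.
Travel time t = L / v = 1940 / 8.868 = 218.8 days.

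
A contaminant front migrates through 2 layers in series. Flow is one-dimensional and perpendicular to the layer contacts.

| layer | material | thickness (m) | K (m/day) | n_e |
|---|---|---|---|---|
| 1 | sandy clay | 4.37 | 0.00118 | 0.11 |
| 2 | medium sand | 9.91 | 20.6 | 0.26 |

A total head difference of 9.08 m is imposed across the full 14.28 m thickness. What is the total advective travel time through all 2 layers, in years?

With flow normal to the layers, continuity requires the same specific discharge q through every layer.
Σ(b_i/K_i) = 4.37/0.00118 + 9.91/20.6 = 3704 d.
q = Δh / Σ(b_i/K_i) = 9.08 / 3704 = 0.002451 m/day.
In each layer the seepage velocity is v_i = q/n_i, so the layer transit time is t_i = b_i·n_i / q:
  layer 1 (sandy clay): t_1 = 4.37 × 0.11 / 0.002451 = 196.1 d
  layer 2 (medium sand): t_2 = 9.91 × 0.26 / 0.002451 = 1051 d
Total t = Σ t_i = 1247 days = 3.414 years.

3.41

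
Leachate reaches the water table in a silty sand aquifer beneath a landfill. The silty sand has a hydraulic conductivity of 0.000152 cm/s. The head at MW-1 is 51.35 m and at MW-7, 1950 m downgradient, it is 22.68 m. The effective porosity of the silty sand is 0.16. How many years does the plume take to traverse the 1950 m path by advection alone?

442

Convert K: 0.000152 cm/s × 864 = 0.1313 m/day.
Hydraulic gradient i = (51.35 − 22.68) / 1950 = 28.67 / 1950 = 0.01470.
Darcy flux q = K · i = 0.1313 × 0.01470 = 0.001931 m/day.
Seepage velocity v = q / n_e = 0.001931 / 0.16 = 0.01207 m/day.
Travel time t = L / v = 1950 / 0.01207 = 1.616e+05 days = 442.4 years.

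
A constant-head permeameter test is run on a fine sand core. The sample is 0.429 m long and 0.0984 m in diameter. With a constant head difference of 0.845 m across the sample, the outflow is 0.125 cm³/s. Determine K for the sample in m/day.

Cross-sectional area A = π·(d/2)² = π × (0.0984/2)² = 0.007605 m².
Convert discharge: 0.125 cm³/s = 1.250e-07 m³/s.
Darcy's law rearranged: K = Q·L / (A·Δh) = 1.250e-07 × 0.429 / (0.007605 × 0.845) = 8.345e-06 m/s = 0.7210 m/day.

0.721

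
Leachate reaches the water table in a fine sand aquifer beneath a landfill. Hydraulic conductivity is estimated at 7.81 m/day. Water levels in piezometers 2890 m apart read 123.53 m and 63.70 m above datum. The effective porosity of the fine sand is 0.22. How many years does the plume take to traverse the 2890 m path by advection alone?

10.8

Hydraulic gradient i = (123.53 − 63.70) / 2890 = 59.83 / 2890 = 0.02070.
Darcy flux q = K · i = 7.810 × 0.02070 = 0.1617 m/day.
Seepage velocity v = q / n_e = 0.1617 / 0.22 = 0.7349 m/day.
Travel time t = L / v = 2890 / 0.7349 = 3932 days = 10.77 years.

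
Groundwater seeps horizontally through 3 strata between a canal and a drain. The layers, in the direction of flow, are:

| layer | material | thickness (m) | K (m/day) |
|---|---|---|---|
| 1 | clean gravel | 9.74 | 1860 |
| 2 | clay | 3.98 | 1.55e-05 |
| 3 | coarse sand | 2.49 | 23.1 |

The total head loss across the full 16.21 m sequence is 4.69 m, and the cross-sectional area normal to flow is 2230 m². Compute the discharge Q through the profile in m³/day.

0.0407

Flow is perpendicular to layering, so the layers act in series and the equivalent K is the thickness-weighted harmonic mean.
Total thickness L = 9.74 + 3.98 + 2.49 = 16.21 m.
Σ(b_i/K_i) = 9.74/1860 + 3.98/1.55e-05 + 2.49/23.1 = 2.568e+05 d.
K_eq = L / Σ(b_i/K_i) = 16.21 / 2.568e+05 = 6.313e-05 m/day.
Q = K_eq · A · (Δh/L) = 6.313e-05 × 2230 × (4.69/16.21) = 0.04073 m³/day.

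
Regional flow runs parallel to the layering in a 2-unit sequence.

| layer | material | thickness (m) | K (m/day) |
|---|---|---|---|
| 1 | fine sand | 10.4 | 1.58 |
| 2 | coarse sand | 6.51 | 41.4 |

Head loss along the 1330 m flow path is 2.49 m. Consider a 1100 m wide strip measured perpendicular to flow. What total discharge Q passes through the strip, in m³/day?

Flow is parallel to layering, so each bed carries its own Darcy discharge and the transmissivities add.
Σ(K_i·b_i) = 1.58×10.4 + 41.4×6.51 = 285.9 m²/day.
Hydraulic gradient i = Δh / L = 2.49 / 1330 = 0.001872.
Q = Σ(K_i·b_i) · W · i = 285.9 × 1100 × 0.001872 = 588.9 m³/day.

589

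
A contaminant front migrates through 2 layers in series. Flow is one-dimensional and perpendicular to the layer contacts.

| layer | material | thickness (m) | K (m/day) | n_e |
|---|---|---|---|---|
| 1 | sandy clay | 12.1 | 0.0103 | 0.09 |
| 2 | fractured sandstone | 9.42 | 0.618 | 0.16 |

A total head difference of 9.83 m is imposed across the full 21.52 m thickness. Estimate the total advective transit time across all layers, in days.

314

With flow normal to the layers, continuity requires the same specific discharge q through every layer.
Σ(b_i/K_i) = 12.1/0.0103 + 9.42/0.618 = 1190 d.
q = Δh / Σ(b_i/K_i) = 9.83 / 1190 = 0.008261 m/day.
In each layer the seepage velocity is v_i = q/n_i, so the layer transit time is t_i = b_i·n_i / q:
  layer 1 (sandy clay): t_1 = 12.1 × 0.09 / 0.008261 = 131.8 d
  layer 2 (fractured sandstone): t_2 = 9.42 × 0.16 / 0.008261 = 182.5 d
Total t = Σ t_i = 314.3 days.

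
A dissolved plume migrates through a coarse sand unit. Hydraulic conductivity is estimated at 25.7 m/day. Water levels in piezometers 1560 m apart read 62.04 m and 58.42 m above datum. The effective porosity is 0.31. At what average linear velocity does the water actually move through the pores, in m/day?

0.192

Hydraulic gradient i = (62.04 − 58.42) / 1560 = 3.62 / 1560 = 0.002321.
Darcy flux q = K · i = 25.70 × 0.002321 = 0.05964 m/day.
Seepage velocity v = q / n_e = 0.05964 / 0.31 = 0.1924 m/day.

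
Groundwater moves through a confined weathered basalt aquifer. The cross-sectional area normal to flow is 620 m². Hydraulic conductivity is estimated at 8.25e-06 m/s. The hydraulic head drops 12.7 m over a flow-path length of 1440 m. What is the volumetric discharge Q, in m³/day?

Convert K: 8.25e-06 m/s × 86400 = 0.7128 m/day.
Hydraulic gradient i = Δh / L = 12.7 / 1440 = 0.008819.
Darcy's law: Q = K · A · i = 0.7128 × 620.0 × 0.008819 = 3.898 m³/day.

3.90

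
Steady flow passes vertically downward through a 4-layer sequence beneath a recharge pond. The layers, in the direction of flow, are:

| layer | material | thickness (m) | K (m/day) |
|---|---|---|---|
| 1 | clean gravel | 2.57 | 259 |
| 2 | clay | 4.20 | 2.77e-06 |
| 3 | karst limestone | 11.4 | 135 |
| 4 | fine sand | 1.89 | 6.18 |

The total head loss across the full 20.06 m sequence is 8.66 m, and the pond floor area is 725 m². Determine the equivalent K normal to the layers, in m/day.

Flow is perpendicular to layering, so the layers act in series and the equivalent K is the thickness-weighted harmonic mean.
Total thickness L = 2.57 + 4.20 + 11.4 + 1.89 = 20.06 m.
Σ(b_i/K_i) = 2.57/259 + 4.20/2.77e-06 + 11.4/135 + 1.89/6.18 = 1.516e+06 d.
K_eq = L / Σ(b_i/K_i) = 20.06 / 1.516e+06 = 1.323e-05 m/day.

1.32e-05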